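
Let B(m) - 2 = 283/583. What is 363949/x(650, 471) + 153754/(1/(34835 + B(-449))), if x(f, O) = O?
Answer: 1470830907928303/274593 ≈ 5.3564e+9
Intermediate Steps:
B(m) = 1449/583 (B(m) = 2 + 283/583 = 1449/583)
363949/x(650, 471) + 153754/(1/(34835 + B(-449))) = 363949/471 + 153754/(1/(34835 + 1449/583)) = 363949*(1/471) + 153754/(1/(20310254/583)) = 363949/471 + 153754/(583/20310254) = 363949/471 + 153754*(20310254/583) = 363949/471 + 3122782793516/583 = 1470830907928303/274593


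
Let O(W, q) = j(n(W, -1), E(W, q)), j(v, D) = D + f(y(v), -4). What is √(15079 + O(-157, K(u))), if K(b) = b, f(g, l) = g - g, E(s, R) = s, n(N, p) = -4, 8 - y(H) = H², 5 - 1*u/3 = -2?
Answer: 3*√1658 ≈ 122.16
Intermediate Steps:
u = 21 (u = 15 - 3*(-2) = 15 + 6 = 21)
y(H) = 8 - H²
f(g, l) = 0
j(v, D) = D (j(v, D) = D + 0 = D)
O(W, q) = W
√(15079 + O(-157, K(u))) = √(15079 - 157) = √14922 = 3*√1658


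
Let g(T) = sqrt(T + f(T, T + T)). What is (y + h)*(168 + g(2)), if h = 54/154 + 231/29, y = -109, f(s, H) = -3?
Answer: -5395848/319 - 224827*I/2233 ≈ -16915.0 - 100.68*I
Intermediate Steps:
h = 18570/2233 (h = 54*(1/154) + 231*(1/29) = 27/77 + 231/29 = 18570/2233 ≈ 8.3162)
g(T) = sqrt(-3 + T) (g(T) = sqrt(T - 3) = sqrt(-3 + T))
(y + h)*(168 + g(2)) = (-109 + 18570/2233)*(168 + sqrt(-3 + 2)) = -224827*(168 + sqrt(-1))/2233 = -224827*(168 + I)/2233 = -5395848/319 - 224827*I/2233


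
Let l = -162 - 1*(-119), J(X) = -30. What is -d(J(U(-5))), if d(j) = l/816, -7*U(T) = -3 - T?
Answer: 43/816 ≈ 0.052696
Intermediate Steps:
U(T) = 3/7 + T/7 (U(T) = -(-3 - T)/7 = 3/7 + T/7)
l = -43 (l = -162 + 119 = -43)
d(j) = -43/816
-d(J(U(-5))) = -1*(-43/816) = 43/816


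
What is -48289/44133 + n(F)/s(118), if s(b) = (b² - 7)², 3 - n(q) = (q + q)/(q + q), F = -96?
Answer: -3117584312885/2849268980079 ≈ -1.0942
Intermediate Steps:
n(q) = 2 (n(q) = 3 - (q + q)/(q + q) = 3 - 2*q/(2*q) = 3 - 2*q*1/(2*q) = 3 - 1*1 = 3 - 1 = 2)
s(b) = (-7 + b²)²
-48289/44133 + n(F)/s(118) = -48289/44133 + 2/((-7 + 118²)²) = -48289*1/44133 + 2/((-7 + 13924)²) = -48289/44133 + 2/(13917²) = -48289/44133 + 2/193682889 = -3117584312885/2849268980079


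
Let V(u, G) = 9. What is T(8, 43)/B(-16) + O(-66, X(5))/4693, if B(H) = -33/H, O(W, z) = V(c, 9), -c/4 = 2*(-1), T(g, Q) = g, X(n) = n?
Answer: 601001/154869 ≈ 3.8807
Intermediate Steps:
c = 8 (c = -8*(-1) = -4*(-2) = 8)
O(W, z) = 9
T(8, 43)/B(-16) + O(-66, X(5))/4693 = 8/((-33/(-16))) + 9/4693 = 8/((-33*(-1/16))) + 9*(1/4693) = 8/(33/16) + 9/4693 = 8*(16/33) + 9/4693 = 128/33 + 9/4693 = 601001/154869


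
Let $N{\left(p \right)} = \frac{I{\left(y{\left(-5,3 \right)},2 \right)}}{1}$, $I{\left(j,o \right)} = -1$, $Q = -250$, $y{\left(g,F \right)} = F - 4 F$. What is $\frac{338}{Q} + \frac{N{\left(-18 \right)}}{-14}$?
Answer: $- \frac{2241}{1750} \approx -1.2806$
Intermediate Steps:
$y{\left(g,F \right)} = - 3 F$
$N{\left(p \right)} = -1$ ($N{\left(p \right)} = - 1^{-1} = \left(-1\right) 1 = -1$)
$\frac{338}{Q} + \frac{N{\left(-18 \right)}}{-14} = \frac{338}{-250} - \frac{1}{-14} = 338 \left(- \frac{1}{250}\right) - - \frac{1}{14} = - \frac{169}{125} + \frac{1}{14} = - \frac{2241}{1750}$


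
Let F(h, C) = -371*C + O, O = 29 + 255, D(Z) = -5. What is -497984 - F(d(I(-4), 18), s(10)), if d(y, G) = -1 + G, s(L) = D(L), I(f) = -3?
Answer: -500123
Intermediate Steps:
O = 284
s(L) = -5
F(h, C) = 284 - 371*C (F(h, C) = -371*C + 284 = 284 - 371*C)
-497984 - F(d(I(-4), 18), s(10)) = -497984 - (284 - 371*(-5)) = -497984 - (284 + 1855) = -497984 - 1*2139 = -497984 - 2139 = -500123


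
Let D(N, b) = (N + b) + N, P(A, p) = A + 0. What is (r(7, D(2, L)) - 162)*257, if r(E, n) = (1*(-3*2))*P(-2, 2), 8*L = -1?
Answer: -38550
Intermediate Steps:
P(A, p) = A
L = -⅛ (L = (⅛)*(-1) = -⅛ ≈ -0.12500)
D(N, b) = b + 2*N
r(E, n) = 12 (r(E, n) = (1*(-3*2))*(-2) = (1*(-6))*(-2) = -6*(-2) = 12)
(r(7, D(2, L)) - 162)*257 = (12 - 162)*257 = -150*257 = -38550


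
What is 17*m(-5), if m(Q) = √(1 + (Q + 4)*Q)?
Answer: 17*√6 ≈ 41.641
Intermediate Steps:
m(Q) = √(1 + Q*(4 + Q)) (m(Q) = √(1 + (4 + Q)*Q) = √(1 + Q*(4 + Q)))
17*m(-5) = 17*√(1 + (-5)² + 4*(-5)) = 17*√(1 + 25 - 20) = 17*√6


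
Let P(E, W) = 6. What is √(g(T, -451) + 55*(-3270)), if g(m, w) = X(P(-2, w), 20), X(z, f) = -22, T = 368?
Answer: 4*I*√11242 ≈ 424.11*I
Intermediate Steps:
g(m, w) = -22
√(g(T, -451) + 55*(-3270)) = √(-22 + 55*(-3270)) = √(-22 - 179850) = √(-179872) = 4*I*√11242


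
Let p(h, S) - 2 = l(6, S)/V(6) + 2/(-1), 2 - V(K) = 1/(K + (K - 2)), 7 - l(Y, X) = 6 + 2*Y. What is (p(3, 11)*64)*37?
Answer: -260480/19 ≈ -13709.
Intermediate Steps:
l(Y, X) = 1 - 2*Y (l(Y, X) = 7 - (6 + 2*Y) = 7 + (-6 - 2*Y) = 1 - 2*Y)
V(K) = 2 - 1/(-2 + 2*K) (V(K) = 2 - 1/(K + (K - 2)) = 2 - 1/(K + (-2 + K)) = 2 - 1/(-2 + 2*K))
p(h, S) = -110/19 (p(h, S) = 2 + ((1 - 2*6)/(((-5 + 4*6)/(2*(-1 + 6)))) + 2/(-1)) = 2 + ((1 - 12)/(((½)*(-5 + 24)/5)) + 2*(-1)) = 2 + (-11/((½)*(⅕)*19) - 2) = 2 + (-11/19/10 - 2) = 2 + (-11*10/19 - 2) = 2 + (-110/19 - 2) = 2 - 148/19 = -110/19)
(p(3, 11)*64)*37 = -110/19*64*37 = -7040/19*37 = -260480/19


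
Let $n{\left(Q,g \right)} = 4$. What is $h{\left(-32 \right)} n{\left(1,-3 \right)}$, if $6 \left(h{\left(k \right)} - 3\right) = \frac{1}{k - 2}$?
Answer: $\frac{611}{51} \approx 11.98$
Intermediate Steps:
$h{\left(k \right)} = 3 + \frac{1}{6 \left(-2 + k\right)}$ ($h{\left(k \right)} = 3 + \frac{1}{6 \left(k - 2\right)} = 3 + \frac{1}{6 \left(-2 + k\right)}$)
$h{\left(-32 \right)} n{\left(1,-3 \right)} = \frac{-35 + 18 \left(-32\right)}{6 \left(-2 - 32\right)} 4 = \frac{-35 - 576}{6 \left(-34\right)} 4 = \frac{1}{6} \left(- \frac{1}{34}\right) \left(-611\right) 4 = \frac{611}{204} \cdot 4 = \frac{611}{51}$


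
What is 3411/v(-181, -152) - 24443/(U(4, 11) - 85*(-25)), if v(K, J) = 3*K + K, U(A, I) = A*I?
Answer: -25095191/1570356 ≈ -15.981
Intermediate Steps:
v(K, J) = 4*K
3411/v(-181, -152) - 24443/(U(4, 11) - 85*(-25)) = 3411/((4*(-181))) - 24443/(4*11 - 85*(-25)) = 3411/(-724) - 24443/(44 + 2125) = 3411*(-1/724) - 24443/2169 = -3411/724 - 24443*1/2169 = -3411/724 - 24443/2169 = -25095191/1570356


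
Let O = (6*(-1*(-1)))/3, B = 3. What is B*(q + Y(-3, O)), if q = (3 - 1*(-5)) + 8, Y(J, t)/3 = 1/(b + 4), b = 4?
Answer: 393/8 ≈ 49.125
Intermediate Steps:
O = 2 (O = (6*1)*(1/3) = 6*(1/3) = 2)
Y(J, t) = 3/8 (Y(J, t) = 3/(4 + 4) = 3/8)
q = 16 (q = (3 + 5) + 8 = 8 + 8 = 16)
B*(q + Y(-3, O)) = 3*(16 + 3/8) = 3*(131/8) = 393/8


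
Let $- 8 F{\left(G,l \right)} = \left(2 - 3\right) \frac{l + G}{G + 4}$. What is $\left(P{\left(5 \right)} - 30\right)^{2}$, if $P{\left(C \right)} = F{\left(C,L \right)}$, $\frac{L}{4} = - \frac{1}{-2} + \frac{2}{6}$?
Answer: $\frac{41667025}{46656} \approx 893.07$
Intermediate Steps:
$L = \frac{10}{3}$ ($L = 4 \left(- \frac{1}{-2} + \frac{2}{6}\right) = 4 \left(\left(-1\right) \left(- \frac{1}{2}\right) + 2 \cdot \frac{1}{6}\right) = 4 \left(\frac{1}{2} + \frac{1}{3}\right) = 4 \cdot \frac{5}{6} = \frac{10}{3} \approx 3.3333$)
$F{\left(G,l \right)} = \frac{G + l}{8 \left(4 + G\right)}$ ($F{\left(G,l \right)} = - \frac{\left(2 - 3\right) \frac{l + G}{G + 4}}{8} = - \frac{\left(-1\right) \frac{G + l}{4 + G}}{8} = - \frac{\left(-1\right) \frac{1}{4 + G} \left(G + l\right)}{8} = \frac{G + l}{8 \left(4 + G\right)}$)
$P{\left(C \right)} = \frac{\frac{10}{3} + C}{8 \left(4 + C\right)}$ ($P{\left(C \right)} = \frac{C + \frac{10}{3}}{8 \left(4 + C\right)} = \frac{\frac{10}{3} + C}{8 \left(4 + C\right)}$)
$\left(P{\left(5 \right)} - 30\right)^{2} = \left(\frac{10 + 3 \cdot 5}{24 \left(4 + 5\right)} - 30\right)^{2} = \left(\frac{10 + 15}{24 \cdot 9} - 30\right)^{2} = \left(\frac{1}{24} \cdot \frac{1}{9} \cdot 25 - 30\right)^{2} = \left(\frac{25}{216} - 30\right)^{2} = \left(- \frac{6455}{216}\right)^{2} = \frac{41667025}{46656}$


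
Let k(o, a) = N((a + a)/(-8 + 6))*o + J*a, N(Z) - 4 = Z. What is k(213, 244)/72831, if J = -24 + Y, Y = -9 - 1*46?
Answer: -70396/72831 ≈ -0.96657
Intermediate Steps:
N(Z) = 4 + Z
Y = -55 (Y = -9 - 46 = -55)
J = -79 (J = -24 - 55 = -79)
k(o, a) = -79*a + o*(4 - a) (k(o, a) = (4 + (a + a)/(-8 + 6))*o - 79*a = (4 + (2*a)/(-2))*o - 79*a = (4 + (2*a)*(-1/2))*o - 79*a = (4 - a)*o - 79*a = o*(4 - a) - 79*a = -79*a + o*(4 - a))
k(213, 244)/72831 = (-79*244 - 1*213*(-4 + 244))/72831 = (-19276 - 1*213*240)*(1/72831) = (-19276 - 51120)*(1/72831) = -70396*1/72831 = -70396/72831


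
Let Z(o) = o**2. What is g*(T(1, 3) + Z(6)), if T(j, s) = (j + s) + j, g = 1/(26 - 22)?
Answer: 41/4 ≈ 10.250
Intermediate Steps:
g = 1/4 ≈ 0.25000
T(j, s) = s + 2*j
g*(T(1, 3) + Z(6)) = ((3 + 2*1) + 6**2)/4 = ((3 + 2) + 36)/4 = (5 + 36)/4 = (1/4)*41 = 41/4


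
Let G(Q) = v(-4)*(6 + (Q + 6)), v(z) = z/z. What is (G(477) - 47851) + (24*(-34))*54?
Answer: -91426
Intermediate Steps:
v(z) = 1
G(Q) = 12 + Q (G(Q) = 1*(6 + (Q + 6)) = 1*(6 + (6 + Q)) = 1*(12 + Q) = 12 + Q)
(G(477) - 47851) + (24*(-34))*54 = ((12 + 477) - 47851) + (24*(-34))*54 = (489 - 47851) - 816*54 = -47362 - 44064 = -91426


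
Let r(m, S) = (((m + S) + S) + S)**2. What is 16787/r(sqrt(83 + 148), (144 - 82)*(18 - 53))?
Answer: 16787/(-6510 + sqrt(231))**2 ≈ 0.00039796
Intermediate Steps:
r(m, S) = (m + 3*S)**2 (r(m, S) = (((S + m) + S) + S)**2 = ((m + 2*S) + S)**2 = (m + 3*S)**2)
16787/r(sqrt(83 + 148), (144 - 82)*(18 - 53)) = 16787/((sqrt(83 + 148) + 3*((144 - 82)*(18 - 53)))**2) = 16787/((sqrt(231) + 3*(62*(-35)))**2) = 16787/((sqrt(231) + 3*(-2170))**2) = 16787/((sqrt(231) - 6510)**2) = 16787/((-6510 + sqrt(231))**2) = 16787/(-6510 + sqrt(231))**2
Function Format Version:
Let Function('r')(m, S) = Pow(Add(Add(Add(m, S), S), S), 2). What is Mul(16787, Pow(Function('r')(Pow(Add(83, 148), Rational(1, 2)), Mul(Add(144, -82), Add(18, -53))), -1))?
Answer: Mul(16787, Pow(Add(-6510, Pow(231, Rational(1, 2))), -2)) ≈ 0.00039796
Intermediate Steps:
Function('r')(m, S) = Pow(Add(m, Mul(3, S)), 2) (Function('r')(m, S) = Pow(Add(Add(Add(S, m), S), S), 2) = Pow(Add(Add(m, Mul(2, S)), S), 2) = Pow(Add(m, Mul(3, S)), 2))
Mul(16787, Pow(Function('r')(Pow(Add(83, 148), Rational(1, 2)), Mul(Add(144, -82), Add(18, -53))), -1)) = Mul(16787, Pow(Pow(Add(Pow(Add(83, 148), Rational(1, 2)), Mul(3, Mul(Add(144, -82), Add(18, -53)))), 2), -1)) = Mul(16787, Pow(Pow(Add(Pow(231, Rational(1, 2)), Mul(3, Mul(62, -35))), 2), -1)) = Mul(16787, Pow(Pow(Add(Pow(231, Rational(1, 2)), Mul(3, -2170)), 2), -1)) = Mul(16787, Pow(Pow(Add(Pow(231, Rational(1, 2)), -6510), 2), -1)) = Mul(16787, Pow(Pow(Add(-6510, Pow(231, Rational(1, 2))), 2), -1)) = Mul(16787, Pow(Add(-6510, Pow(231, Rational(1, 2))), -2))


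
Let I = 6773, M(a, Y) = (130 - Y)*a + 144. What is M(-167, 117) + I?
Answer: 4746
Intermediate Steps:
M(a, Y) = 144 + a*(130 - Y) (M(a, Y) = a*(130 - Y) + 144 = 144 + a*(130 - Y))
M(-167, 117) + I = (144 + 130*(-167) - 1*117*(-167)) + 6773 = (144 - 21710 + 19539) + 6773 = -2027 + 6773 = 4746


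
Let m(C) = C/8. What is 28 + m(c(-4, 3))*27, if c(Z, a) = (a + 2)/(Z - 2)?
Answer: 403/16 ≈ 25.188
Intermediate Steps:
c(Z, a) = (2 + a)/(-2 + Z)
m(C) = C/8 (m(C) = C*(⅛) = C/8)
28 + m(c(-4, 3))*27 = 28 + (((2 + 3)/(-2 - 4))/8)*27 = 28 + ((5/(-6))/8)*27 = 28 + ((-⅙*5)/8)*27 = 28 + ((⅛)*(-⅚))*27 = 28 - 5/48*27 = 28 - 45/16 = 403/16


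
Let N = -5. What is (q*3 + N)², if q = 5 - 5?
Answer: 25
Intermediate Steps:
q = 0
(q*3 + N)² = (0*3 - 5)² = (0 - 5)² = (-5)² = 25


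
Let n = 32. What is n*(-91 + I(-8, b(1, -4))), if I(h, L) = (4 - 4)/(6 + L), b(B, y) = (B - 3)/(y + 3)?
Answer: -2912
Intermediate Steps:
b(B, y) = (-3 + B)/(3 + y)
I(h, L) = 0 (I(h, L) = 0/(6 + L) = 0)
n*(-91 + I(-8, b(1, -4))) = 32*(-91 + 0) = 32*(-91) = -2912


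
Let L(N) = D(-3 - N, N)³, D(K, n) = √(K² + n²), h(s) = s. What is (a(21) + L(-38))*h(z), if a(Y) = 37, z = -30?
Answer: -1110 - 80070*√2669 ≈ -4.1377e+6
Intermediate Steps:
L(N) = (N² + (-3 - N)²)^(3/2) (L(N) = (√((-3 - N)² + N²))³ = (√(N² + (-3 - N)²))³ = (N² + (-3 - N)²)^(3/2))
(a(21) + L(-38))*h(z) = (37 + ((-38)² + (3 - 38)²)^(3/2))*(-30) = (37 + (1444 + (-35)²)^(3/2))*(-30) = (37 + (1444 + 1225)^(3/2))*(-30) = (37 + 2669^(3/2))*(-30) = (37 + 2669*√2669)*(-30) = -1110 - 80070*√2669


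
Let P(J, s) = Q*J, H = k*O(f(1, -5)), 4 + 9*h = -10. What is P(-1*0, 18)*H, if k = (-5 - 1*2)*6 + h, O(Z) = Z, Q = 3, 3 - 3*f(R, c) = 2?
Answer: 0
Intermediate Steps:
f(R, c) = ⅓ (f(R, c) = 1 - ⅓*2 = 1 - ⅔ = ⅓)
h = -14/9 (h = -4/9 + (⅑)*(-10) = -4/9 - 10/9 = -14/9 ≈ -1.5556)
k = -392/9 (k = (-5 - 1*2)*6 - 14/9 = (-5 - 2)*6 - 14/9 = -7*6 - 14/9 = -42 - 14/9 = -392/9 ≈ -43.556)
H = -392/27 (H = -392/9*⅓ = -392/27 ≈ -14.519)
P(J, s) = 3*J
P(-1*0, 18)*H = (3*(-1*0))*(-392/27) = (3*0)*(-392/27) = 0*(-392/27) = 0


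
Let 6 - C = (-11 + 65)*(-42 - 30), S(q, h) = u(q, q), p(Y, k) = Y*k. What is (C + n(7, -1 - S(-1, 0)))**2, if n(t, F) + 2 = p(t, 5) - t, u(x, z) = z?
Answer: 15366400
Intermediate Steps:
S(q, h) = q
C = 3894 (C = 6 - (-11 + 65)*(-42 - 30) = 6 - 54*(-72) = 6 - 1*(-3888) = 6 + 3888 = 3894)
n(t, F) = -2 + 4*t (n(t, F) = -2 + (t*5 - t) = -2 + (5*t - t) = -2 + 4*t)
(C + n(7, -1 - S(-1, 0)))**2 = (3894 + (-2 + 4*7))**2 = (3894 + (-2 + 28))**2 = (3894 + 26)**2 = 3920**2 = 15366400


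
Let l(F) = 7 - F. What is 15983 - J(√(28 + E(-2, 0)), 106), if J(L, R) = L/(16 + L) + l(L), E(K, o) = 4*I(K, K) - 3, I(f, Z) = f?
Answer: 3818281/239 + 223*√17/239 ≈ 15980.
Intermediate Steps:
E(K, o) = -3 + 4*K (E(K, o) = 4*K - 3 = -3 + 4*K)
J(L, R) = 7 - L + L/(16 + L) (J(L, R) = L/(16 + L) + (7 - L) = 7 - L + L/(16 + L))
15983 - J(√(28 + E(-2, 0)), 106) = 15983 - (112 - (√(28 + (-3 + 4*(-2))))² - 8*√(28 + (-3 + 4*(-2))))/(16 + √(28 + (-3 + 4*(-2)))) = 15983 - (112 - (√(28 + (-3 - 8)))² - 8*√(28 + (-3 - 8)))/(16 + √(28 + (-3 - 8))) = 15983 - (112 - (√(28 - 11))² - 8*√(28 - 11))/(16 + √(28 - 11)) = 15983 - (112 - (√17)² - 8*√17)/(16 + √17) = 15983 - (112 - 1*17 - 8*√17)/(16 + √17) = 15983 - (112 - 17 - 8*√17)/(16 + √17) = 15983 - (95 - 8*√17)/(16 + √17)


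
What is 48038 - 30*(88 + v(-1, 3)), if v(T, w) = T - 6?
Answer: 45608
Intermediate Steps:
v(T, w) = -6 + T
48038 - 30*(88 + v(-1, 3)) = 48038 - 30*(88 + (-6 - 1)) = 48038 - 30*(88 - 7) = 48038 - 30*81 = 48038 - 1*2430 = 48038 - 2430 = 45608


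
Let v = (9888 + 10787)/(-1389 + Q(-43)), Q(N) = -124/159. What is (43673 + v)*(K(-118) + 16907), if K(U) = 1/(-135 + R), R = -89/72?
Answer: 63996953152220414/86701751 ≈ 7.3813e+8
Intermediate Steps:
R = -89/72 (R = -89*1/72 = -89/72 ≈ -1.2361)
Q(N) = -124/159 (Q(N) = -124*1/159 = -124/159)
K(U) = -72/9809 (K(U) = 1/(-135 - 89/72) = 1/(-9809/72) = -72/9809)
v = -131493/8839 (v = (9888 + 10787)/(-1389 - 124/159) = 20675/(-220975/159) = 20675*(-159/220975) = -131493/8839 ≈ -14.876)
(43673 + v)*(K(-118) + 16907) = (43673 - 131493/8839)*(-72/9809 + 16907) = (385894154/8839)*(165840691/9809) = 63996953152220414/86701751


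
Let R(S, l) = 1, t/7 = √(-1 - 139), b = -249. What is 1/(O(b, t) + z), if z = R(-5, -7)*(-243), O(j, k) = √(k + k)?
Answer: -1/(243 - 2*5^(¼)*7^(¾)*√I) ≈ -0.0042689 - 0.0001661*I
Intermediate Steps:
t = 14*I*√35 (t = 7*√(-1 - 139) = 7*√(-140) = 7*(2*I*√35) = 14*I*√35 ≈ 82.825*I)
O(j, k) = √2*√k (O(j, k) = √(2*k) = √2*√k)
z = -243 (z = 1*(-243) = -243)
1/(O(b, t) + z) = 1/(√2*√(14*I*√35) - 243) = 1/(√2*(√2*5^(¼)*7^(¾)*√I) - 243) = 1/(2*5^(¼)*7^(¾)*√I - 243) = 1/(-243 + 2*5^(¼)*7^(¾)*√I)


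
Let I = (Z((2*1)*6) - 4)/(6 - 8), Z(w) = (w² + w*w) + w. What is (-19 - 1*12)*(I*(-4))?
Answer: -18352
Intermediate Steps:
Z(w) = w + 2*w² (Z(w) = (w² + w²) + w = 2*w² + w = w + 2*w²)
I = -148 (I = (((2*1)*6)*(1 + 2*((2*1)*6)) - 4)/(6 - 8) = ((2*6)*(1 + 2*(2*6)) - 4)/(-2) = (12*(1 + 2*12) - 4)*(-½) = (12*(1 + 24) - 4)*(-½) = (12*25 - 4)*(-½) = (300 - 4)*(-½) = 296*(-½) = -148)
(-19 - 1*12)*(I*(-4)) = (-19 - 1*12)*(-148*(-4)) = (-19 - 12)*592 = -31*592 = -18352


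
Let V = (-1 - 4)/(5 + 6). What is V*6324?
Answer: -31620/11 ≈ -2874.5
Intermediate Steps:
V = -5/11 ≈ -0.45455
V*6324 = -5/11*6324 = -31620/11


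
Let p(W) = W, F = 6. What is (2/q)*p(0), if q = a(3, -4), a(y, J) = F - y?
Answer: 0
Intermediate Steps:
a(y, J) = 6 - y
q = 3 (q = 6 - 1*3 = 6 - 3 = 3)
(2/q)*p(0) = (2/3)*0 = 0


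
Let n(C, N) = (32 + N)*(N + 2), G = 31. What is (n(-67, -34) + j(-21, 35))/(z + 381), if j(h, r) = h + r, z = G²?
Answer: 39/671 ≈ 0.058122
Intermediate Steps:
z = 961 (z = 31² = 961)
n(C, N) = (2 + N)*(32 + N) (n(C, N) = (32 + N)*(2 + N) = (2 + N)*(32 + N))
(n(-67, -34) + j(-21, 35))/(z + 381) = ((64 + (-34)² + 34*(-34)) + (-21 + 35))/(961 + 381) = ((64 + 1156 - 1156) + 14)/1342 = (64 + 14)*(1/1342) = 78*(1/1342) = 39/671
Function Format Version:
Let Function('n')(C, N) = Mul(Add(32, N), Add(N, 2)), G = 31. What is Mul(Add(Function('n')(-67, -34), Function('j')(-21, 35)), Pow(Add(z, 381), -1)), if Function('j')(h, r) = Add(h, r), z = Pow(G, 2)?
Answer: Rational(39, 671) ≈ 0.058122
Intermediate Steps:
z = 961 (z = Pow(31, 2) = 961)
Function('n')(C, N) = Mul(Add(2, N), Add(32, N)) (Function('n')(C, N) = Mul(Add(32, N), Add(2, N)) = Mul(Add(2, N), Add(32, N)))
Mul(Add(Function('n')(-67, -34), Function('j')(-21, 35)), Pow(Add(z, 381), -1)) = Mul(Add(Add(64, Pow(-34, 2), Mul(34, -34)), Add(-21, 35)), Pow(Add(961, 381), -1)) = Mul(Add(Add(64, 1156, -1156), 14), Pow(1342, -1)) = Mul(Add(64, 14), Rational(1, 1342)) = Mul(78, Rational(1, 1342)) = Rational(39, 671)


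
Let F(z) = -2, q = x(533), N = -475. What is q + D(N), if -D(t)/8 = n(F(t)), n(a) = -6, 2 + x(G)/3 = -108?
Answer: -282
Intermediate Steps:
x(G) = -330 (x(G) = -6 + 3*(-108) = -6 - 324 = -330)
q = -330
D(t) = 48 (D(t) = -8*(-6) = 48)
q + D(N) = -330 + 48 = -282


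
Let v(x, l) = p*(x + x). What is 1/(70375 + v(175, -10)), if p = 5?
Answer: 1/72125 ≈ 1.3865e-5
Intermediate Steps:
v(x, l) = 10*x (v(x, l) = 5*(x + x) = 5*(2*x) = 10*x)
1/(70375 + v(175, -10)) = 1/(70375 + 10*175) = 1/(70375 + 1750) = 1/72125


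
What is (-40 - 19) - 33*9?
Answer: -356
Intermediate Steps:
(-40 - 19) - 33*9 = -59 - 33*9 = -59 - 297 = -356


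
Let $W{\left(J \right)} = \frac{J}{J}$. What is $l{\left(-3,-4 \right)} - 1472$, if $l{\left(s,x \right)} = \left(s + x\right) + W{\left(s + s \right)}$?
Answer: $-1478$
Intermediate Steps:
$W{\left(J \right)} = 1$
$l{\left(s,x \right)} = 1 + s + x$ ($l{\left(s,x \right)} = \left(s + x\right) + 1 = 1 + s + x$)
$l{\left(-3,-4 \right)} - 1472 = \left(1 - 3 - 4\right) - 1472 = -6 - 1472 = -1478$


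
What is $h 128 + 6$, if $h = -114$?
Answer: $-14586$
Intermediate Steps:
$h 128 + 6 = \left(-114\right) 128 + 6 = -14592 + 6 = -14586$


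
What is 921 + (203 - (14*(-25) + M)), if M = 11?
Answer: 1463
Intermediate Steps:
921 + (203 - (14*(-25) + M)) = 921 + (203 - (14*(-25) + 11)) = 921 + (203 - (-350 + 11)) = 921 + (203 - 1*(-339)) = 921 + (203 + 339) = 921 + 542 = 1463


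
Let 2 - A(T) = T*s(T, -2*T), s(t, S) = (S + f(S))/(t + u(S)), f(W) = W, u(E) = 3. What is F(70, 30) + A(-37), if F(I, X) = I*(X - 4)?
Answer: 28236/17 ≈ 1660.9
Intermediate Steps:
s(t, S) = 2*S/(3 + t) (s(t, S) = (S + S)/(t + 3) = (2*S)/(3 + t) = 2*S/(3 + t))
F(I, X) = I*(-4 + X)
A(T) = 2 + 4*T²/(3 + T) (A(T) = 2 - T*2*(-2*T)/(3 + T) = 2 - T*(-4*T/(3 + T)) = 2 - (-4)*T²/(3 + T) = 2 + 4*T²/(3 + T))
F(70, 30) + A(-37) = 70*(-4 + 30) + 2*(3 - 37 + 2*(-37)²)/(3 - 37) = 70*26 + 2*(3 - 37 + 2*1369)/(-34) = 1820 + 2*(-1/34)*(3 - 37 + 2738) = 1820 + 2*(-1/34)*2704 = 1820 - 2704/17 = 28236/17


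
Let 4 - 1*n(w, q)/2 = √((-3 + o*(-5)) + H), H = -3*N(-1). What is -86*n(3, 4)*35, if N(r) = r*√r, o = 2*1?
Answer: -24080 + 6020*√(-13 + 3*I) ≈ -21592.0 + 21848.0*I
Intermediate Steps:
o = 2
N(r) = r^(3/2)
H = 3*I (H = -(-3)*I = 3*I ≈ 3.0*I)
n(w, q) = 8 - 2*√(-13 + 3*I) (n(w, q) = 8 - 2*√((-3 + 2*(-5)) + 3*I) = 8 - 2*√((-3 - 10) + 3*I) = 8 - 2*√(-13 + 3*I))
-86*n(3, 4)*35 = -86*(8 - 2*√(-13 + 3*I))*35 = (-688 + 172*√(-13 + 3*I))*35 = -24080 + 6020*√(-13 + 3*I)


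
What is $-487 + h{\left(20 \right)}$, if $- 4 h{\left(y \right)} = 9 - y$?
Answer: $- \frac{1937}{4} \approx -484.25$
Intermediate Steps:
$h{\left(y \right)} = - \frac{9}{4} + \frac{y}{4}$ ($h{\left(y \right)} = - \frac{9 - y}{4} = - \frac{9}{4} + \frac{y}{4}$)
$-487 + h{\left(20 \right)} = -487 + \left(- \frac{9}{4} + \frac{1}{4} \cdot 20\right) = -487 + \left(- \frac{9}{4} + 5\right) = -487 + \frac{11}{4} = - \frac{1937}{4}$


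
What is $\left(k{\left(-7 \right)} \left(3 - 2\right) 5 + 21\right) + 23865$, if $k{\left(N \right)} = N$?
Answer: $23851$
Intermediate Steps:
$\left(k{\left(-7 \right)} \left(3 - 2\right) 5 + 21\right) + 23865 = \left(- 7 \left(3 - 2\right) 5 + 21\right) + 23865 = \left(- 7 \cdot 1 \cdot 5 + 21\right) + 23865 = \left(\left(-7\right) 5 + 21\right) + 23865 = \left(-35 + 21\right) + 23865 = -14 + 23865 = 23851$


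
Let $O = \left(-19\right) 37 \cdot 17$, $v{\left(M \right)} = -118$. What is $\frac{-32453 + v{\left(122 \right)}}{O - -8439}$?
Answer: $\frac{32571}{3512} \approx 9.2742$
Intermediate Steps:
$O = -11951$ ($O = \left(-703\right) 17 = -11951$)
$\frac{-32453 + v{\left(122 \right)}}{O - -8439} = \frac{-32453 - 118}{-11951 - -8439} = - \frac{32571}{-11951 + \left(-11055 + 19494\right)} = - \frac{32571}{-11951 + 8439} = - \frac{32571}{-3512} = \left(-32571\right) \left(- \frac{1}{3512}\right) = \frac{32571}{3512}$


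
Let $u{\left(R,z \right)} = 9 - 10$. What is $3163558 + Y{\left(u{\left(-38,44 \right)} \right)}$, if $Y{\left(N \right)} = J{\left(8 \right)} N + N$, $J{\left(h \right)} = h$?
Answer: $3163549$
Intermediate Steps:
$u{\left(R,z \right)} = -1$ ($u{\left(R,z \right)} = 9 - 10 = -1$)
$Y{\left(N \right)} = 9 N$ ($Y{\left(N \right)} = 8 N + N = 9 N$)
$3163558 + Y{\left(u{\left(-38,44 \right)} \right)} = 3163558 + 9 \left(-1\right) = 3163558 - 9 = 3163549$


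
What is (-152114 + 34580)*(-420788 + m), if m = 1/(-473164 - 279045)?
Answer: 37201922879131062/752209 ≈ 4.9457e+10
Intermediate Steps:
m = -1/752209 (m = 1/(-752209) = -1/752209 ≈ -1.3294e-6)
(-152114 + 34580)*(-420788 + m) = (-152114 + 34580)*(-420788 - 1/752209) = -117534*(-316520520693/752209) = 37201922879131062/752209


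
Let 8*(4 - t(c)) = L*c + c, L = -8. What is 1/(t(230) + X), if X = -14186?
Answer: -4/55923 ≈ -7.1527e-5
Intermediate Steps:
t(c) = 4 + 7*c/8 (t(c) = 4 - (-8*c + c)/8 = 4 - (-7)*c/8 = 4 + 7*c/8)
1/(t(230) + X) = 1/((4 + (7/8)*230) - 14186) = 1/((4 + 805/4) - 14186) = 1/(821/4 - 14186) = 1/(-55923/4) = -4/55923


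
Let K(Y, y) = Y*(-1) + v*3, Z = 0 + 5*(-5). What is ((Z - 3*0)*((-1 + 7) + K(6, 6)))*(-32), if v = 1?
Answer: 2400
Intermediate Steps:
Z = -25 (Z = 0 - 25 = -25)
K(Y, y) = 3 - Y (K(Y, y) = Y*(-1) + 1*3 = -Y + 3 = 3 - Y)
((Z - 3*0)*((-1 + 7) + K(6, 6)))*(-32) = ((-25 - 3*0)*((-1 + 7) + (3 - 1*6)))*(-32) = ((-25 + 0)*(6 + (3 - 6)))*(-32) = -25*(6 - 3)*(-32) = -25*3*(-32) = -75*(-32) = 2400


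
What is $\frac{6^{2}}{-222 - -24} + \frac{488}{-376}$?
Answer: $- \frac{765}{517} \approx -1.4797$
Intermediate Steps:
$\frac{6^{2}}{-222 - -24} + \frac{488}{-376} = \frac{36}{-222 + 24} + 488 \left(- \frac{1}{376}\right) = \frac{36}{-198} - \frac{61}{47} = 36 \left(- \frac{1}{198}\right) - \frac{61}{47} = - \frac{2}{11} - \frac{61}{47} = - \frac{765}{517}$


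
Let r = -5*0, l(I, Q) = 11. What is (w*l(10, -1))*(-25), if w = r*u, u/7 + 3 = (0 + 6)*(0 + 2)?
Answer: 0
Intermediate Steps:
u = 63 (u = -21 + 7*((0 + 6)*(0 + 2)) = -21 + 7*(6*2) = -21 + 7*12 = -21 + 84 = 63)
r = 0
w = 0 (w = 0*63 = 0)
(w*l(10, -1))*(-25) = (0*11)*(-25) = 0*(-25) = 0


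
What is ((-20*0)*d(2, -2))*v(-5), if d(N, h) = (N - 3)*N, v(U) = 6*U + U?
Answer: 0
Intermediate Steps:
v(U) = 7*U
d(N, h) = N*(-3 + N) (d(N, h) = (-3 + N)*N = N*(-3 + N))
((-20*0)*d(2, -2))*v(-5) = ((-20*0)*(2*(-3 + 2)))*(7*(-5)) = (0*(2*(-1)))*(-35) = (0*(-2))*(-35) = 0*(-35) = 0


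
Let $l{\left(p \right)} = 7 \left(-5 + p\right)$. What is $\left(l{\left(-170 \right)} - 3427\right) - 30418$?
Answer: $-35070$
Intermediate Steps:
$l{\left(p \right)} = -35 + 7 p$
$\left(l{\left(-170 \right)} - 3427\right) - 30418 = \left(\left(-35 + 7 \left(-170\right)\right) - 3427\right) - 30418 = \left(\left(-35 - 1190\right) - 3427\right) - 30418 = \left(-1225 - 3427\right) - 30418 = -4652 - 30418 = -35070$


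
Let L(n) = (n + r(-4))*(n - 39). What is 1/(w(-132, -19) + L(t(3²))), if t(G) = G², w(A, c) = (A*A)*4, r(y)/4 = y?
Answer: 1/72426 ≈ 1.3807e-5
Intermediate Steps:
r(y) = 4*y
w(A, c) = 4*A² (w(A, c) = A²*4 = 4*A²)
L(n) = (-39 + n)*(-16 + n) (L(n) = (n + 4*(-4))*(n - 39) = (n - 16)*(-39 + n) = (-16 + n)*(-39 + n) = (-39 + n)*(-16 + n))
1/(w(-132, -19) + L(t(3²))) = 1/(4*(-132)² + (624 + ((3²)²)² - 55*(3²)²)) = 1/(4*17424 + (624 + (9²)² - 55*9²)) = 1/(69696 + (624 + 81² - 55*81)) = 1/(69696 + (624 + 6561 - 4455)) = 1/(69696 + 2730) = 1/72426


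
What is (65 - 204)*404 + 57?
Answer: -56099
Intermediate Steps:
(65 - 204)*404 + 57 = -139*404 + 57 = -56156 + 57 = -56099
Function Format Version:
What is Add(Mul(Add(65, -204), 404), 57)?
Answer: -56099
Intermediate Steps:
Add(Mul(Add(65, -204), 404), 57) = Add(Mul(-139, 404), 57) = Add(-56156, 57) = -56099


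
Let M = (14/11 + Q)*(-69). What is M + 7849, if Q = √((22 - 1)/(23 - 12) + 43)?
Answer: 85373/11 - 69*√5434/11 ≈ 7298.8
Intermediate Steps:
Q = √5434/11 (Q = √(21/11 + 43) = √(494/11) = √5434/11 ≈ 6.7014)
M = -966/11 - 69*√5434/11 (M = (14/11 + √5434/11)*(-69) = -966/11 - 69*√5434/11 ≈ -550.22)
M + 7849 = (-966/11 - 69*√5434/11) + 7849 = 85373/11 - 69*√5434/11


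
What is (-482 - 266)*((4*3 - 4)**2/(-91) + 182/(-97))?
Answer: 17031960/8827 ≈ 1929.5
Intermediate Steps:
(-482 - 266)*((4*3 - 4)**2/(-91) + 182/(-97)) = -748*((12 - 4)**2*(-1/91) + 182*(-1/97)) = -748*(8**2*(-1/91) - 182/97) = -748*(64*(-1/91) - 182/97) = -748*(-64/91 - 182/97) = -748*(-22770/8827) = 17031960/8827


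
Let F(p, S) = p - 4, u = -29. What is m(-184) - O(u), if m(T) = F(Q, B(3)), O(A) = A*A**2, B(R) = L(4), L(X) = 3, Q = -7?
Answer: 24378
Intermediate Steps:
B(R) = 3
O(A) = A**3
F(p, S) = -4 + p
m(T) = -11 (m(T) = -4 - 7 = -11)
m(-184) - O(u) = -11 - 1*(-29)**3 = -11 - 1*(-24389) = -11 + 24389 = 24378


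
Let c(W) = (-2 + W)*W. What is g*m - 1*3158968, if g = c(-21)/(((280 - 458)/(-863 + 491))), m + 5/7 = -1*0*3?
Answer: -281212322/89 ≈ -3.1597e+6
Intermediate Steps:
c(W) = W*(-2 + W)
m = -5/7 (m = -5/7 - 1*0*3 = -5/7 + 0*3 = -5/7 + 0 = -5/7 ≈ -0.71429)
g = 89838/89 (g = (-21*(-2 - 21))/(((280 - 458)/(-863 + 491))) = (-21*(-23))/((-178/(-372))) = 483/((-178*(-1/372))) = 483/(89/186) = 483*(186/89) = 89838/89 ≈ 1009.4)
g*m - 1*3158968 = (89838/89)*(-5/7) - 1*3158968 = -64170/89 - 3158968 = -281212322/89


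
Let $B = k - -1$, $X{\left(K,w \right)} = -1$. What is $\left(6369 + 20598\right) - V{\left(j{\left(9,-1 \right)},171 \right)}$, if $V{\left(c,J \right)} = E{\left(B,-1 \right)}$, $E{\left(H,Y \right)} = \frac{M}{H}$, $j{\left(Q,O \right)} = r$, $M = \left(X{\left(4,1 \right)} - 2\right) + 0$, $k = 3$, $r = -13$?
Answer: $\frac{107871}{4} \approx 26968.0$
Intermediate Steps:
$B = 4$ ($B = 3 - -1 = 3 + 1 = 4$)
$M = -3$ ($M = \left(-1 - 2\right) + 0 = -3 + 0 = -3$)
$j{\left(Q,O \right)} = -13$
$E{\left(H,Y \right)} = - \frac{3}{H}$
$V{\left(c,J \right)} = - \frac{3}{4}$
$\left(6369 + 20598\right) - V{\left(j{\left(9,-1 \right)},171 \right)} = \left(6369 + 20598\right) - - \frac{3}{4} = 26967 + \frac{3}{4} = \frac{107871}{4}$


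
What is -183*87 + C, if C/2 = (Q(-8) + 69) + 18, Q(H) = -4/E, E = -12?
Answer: -47239/3 ≈ -15746.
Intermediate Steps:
Q(H) = 1/3 (Q(H) = -4/(-12) = -4*(-1/12) = 1/3)
C = 524/3 (C = 2*((1/3 + 69) + 18) = 2*(208/3 + 18) = 2*(262/3) = 524/3 ≈ 174.67)
-183*87 + C = -183*87 + 524/3 = -15921 + 524/3 = -47239/3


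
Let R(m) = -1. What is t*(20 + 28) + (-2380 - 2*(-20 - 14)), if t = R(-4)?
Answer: -2360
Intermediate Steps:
t = -1
t*(20 + 28) + (-2380 - 2*(-20 - 14)) = -(20 + 28) + (-2380 - 2*(-20 - 14)) = -1*48 + (-2380 - 2*(-34)) = -48 + (-2380 - 1*(-68)) = -48 + (-2380 + 68) = -48 - 2312 = -2360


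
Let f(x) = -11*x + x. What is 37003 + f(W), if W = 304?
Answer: 33963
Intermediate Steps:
f(x) = -10*x
37003 + f(W) = 37003 - 10*304 = 37003 - 3040 = 33963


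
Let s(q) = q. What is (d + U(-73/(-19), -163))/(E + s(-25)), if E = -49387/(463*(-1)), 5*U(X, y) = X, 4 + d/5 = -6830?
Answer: -1502933651/3592140 ≈ -418.40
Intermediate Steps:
d = -34170 (d = -20 + 5*(-6830) = -20 - 34150 = -34170)
U(X, y) = X/5
E = 49387/463 (E = -49387/(-463) = -49387*(-1/463) = 49387/463 ≈ 106.67)
(d + U(-73/(-19), -163))/(E + s(-25)) = (-34170 + (-73/(-19))/5)/(49387/463 - 25) = (-34170 + (-73*(-1/19))/5)/(37812/463) = (-34170 + (⅕)*(73/19))*(463/37812) = (-34170 + 73/95)*(463/37812) = -3246077/95*463/37812 = -1502933651/3592140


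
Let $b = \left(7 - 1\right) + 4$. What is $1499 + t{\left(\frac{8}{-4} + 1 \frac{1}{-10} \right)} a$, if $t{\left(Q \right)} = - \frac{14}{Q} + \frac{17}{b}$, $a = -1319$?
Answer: $- \frac{286099}{30} \approx -9536.6$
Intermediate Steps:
$b = 10$ ($b = 6 + 4 = 10$)
$t{\left(Q \right)} = \frac{17}{10} - \frac{14}{Q}$ ($t{\left(Q \right)} = - \frac{14}{Q} + \frac{17}{10} = \frac{17}{10} - \frac{14}{Q}$)
$1499 + t{\left(\frac{8}{-4} + 1 \frac{1}{-10} \right)} a = 1499 + \left(\frac{17}{10} - \frac{14}{\frac{8}{-4} + 1 \frac{1}{-10}}\right) \left(-1319\right) = 1499 + \left(\frac{17}{10} - \frac{14}{8 \left(- \frac{1}{4}\right) + 1 \left(- \frac{1}{10}\right)}\right) \left(-1319\right) = 1499 + \left(\frac{17}{10} - \frac{14}{-2 - \frac{1}{10}}\right) \left(-1319\right) = 1499 + \left(\frac{17}{10} - \frac{14}{- \frac{21}{10}}\right) \left(-1319\right) = 1499 + \left(\frac{17}{10} - - \frac{20}{3}\right) \left(-1319\right) = 1499 + \left(\frac{17}{10} + \frac{20}{3}\right) \left(-1319\right) = 1499 + \frac{251}{30} \left(-1319\right) = 1499 - \frac{331069}{30} = - \frac{286099}{30}$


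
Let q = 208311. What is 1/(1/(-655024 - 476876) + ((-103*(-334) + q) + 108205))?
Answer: 1131900/397204084199 ≈ 2.8497e-6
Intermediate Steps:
1/(1/(-655024 - 476876) + ((-103*(-334) + q) + 108205)) = 1/(1/(-655024 - 476876) + ((-103*(-334) + 208311) + 108205)) = 1/(1/(-1131900) + ((34402 + 208311) + 108205)) = 1/(-1/1131900 + (242713 + 108205)) = 1/(-1/1131900 + 350918) = 1/(397204084199/1131900) = 1131900/397204084199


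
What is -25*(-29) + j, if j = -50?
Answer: 675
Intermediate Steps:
-25*(-29) + j = -25*(-29) - 50 = 725 - 50 = 675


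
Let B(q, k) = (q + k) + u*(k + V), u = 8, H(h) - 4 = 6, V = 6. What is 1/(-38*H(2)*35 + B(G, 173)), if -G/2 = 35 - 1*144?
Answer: -1/11477 ≈ -8.7131e-5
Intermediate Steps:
H(h) = 10 (H(h) = 4 + 6 = 10)
G = 218 (G = -2*(35 - 1*144) = -2*(35 - 144) = -2*(-109) = 218)
B(q, k) = 48 + q + 9*k (B(q, k) = (q + k) + 8*(k + 6) = (k + q) + 8*(6 + k) = (k + q) + (48 + 8*k) = 48 + q + 9*k)
1/(-38*H(2)*35 + B(G, 173)) = 1/(-38*10*35 + (48 + 218 + 9*173)) = 1/(-380*35 + (48 + 218 + 1557)) = 1/(-13300 + 1823) = 1/(-11477) = -1/11477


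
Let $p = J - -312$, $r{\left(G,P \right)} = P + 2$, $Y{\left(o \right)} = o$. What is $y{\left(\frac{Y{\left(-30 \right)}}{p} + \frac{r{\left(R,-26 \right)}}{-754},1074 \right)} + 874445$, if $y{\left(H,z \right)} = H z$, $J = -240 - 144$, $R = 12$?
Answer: $\frac{659694721}{754} \approx 8.7493 \cdot 10^{5}$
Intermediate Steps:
$r{\left(G,P \right)} = 2 + P$
$J = -384$ ($J = -240 - 144 = -384$)
$p = -72$ ($p = -384 - -312 = -384 + 312 = -72$)
$y{\left(\frac{Y{\left(-30 \right)}}{p} + \frac{r{\left(R,-26 \right)}}{-754},1074 \right)} + 874445 = \left(- \frac{30}{-72} + \frac{2 - 26}{-754}\right) 1074 + 874445 = \left(\left(-30\right) \left(- \frac{1}{72}\right) - - \frac{12}{377}\right) 1074 + 874445 = \left(\frac{5}{12} + \frac{12}{377}\right) 1074 + 874445 = \frac{2029}{4524} \cdot 1074 + 874445 = \frac{363191}{754} + 874445 = \frac{659694721}{754}$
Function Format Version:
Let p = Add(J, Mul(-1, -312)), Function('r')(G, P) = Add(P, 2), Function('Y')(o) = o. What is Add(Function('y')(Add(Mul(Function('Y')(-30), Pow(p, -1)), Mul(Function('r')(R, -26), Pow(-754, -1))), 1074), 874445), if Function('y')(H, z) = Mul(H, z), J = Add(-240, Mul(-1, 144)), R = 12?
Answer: Rational(659694721, 754) ≈ 8.7493e+5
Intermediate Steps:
Function('r')(G, P) = Add(2, P)
J = -384 (J = Add(-240, -144) = -384)
p = -72 (p = Add(-384, Mul(-1, -312)) = Add(-384, 312) = -72)
Add(Function('y')(Add(Mul(Function('Y')(-30), Pow(p, -1)), Mul(Function('r')(R, -26), Pow(-754, -1))), 1074), 874445) = Add(Mul(Add(Mul(-30, Pow(-72, -1)), Mul(Add(2, -26), Pow(-754, -1))), 1074), 874445) = Add(Mul(Add(Mul(-30, Rational(-1, 72)), Mul(-24, Rational(-1, 754))), 1074), 874445) = Add(Mul(Add(Rational(5, 12), Rational(12, 377)), 1074), 874445) = Add(Mul(Rational(2029, 4524), 1074), 874445) = Add(Rational(363191, 754), 874445) = Rational(659694721, 754)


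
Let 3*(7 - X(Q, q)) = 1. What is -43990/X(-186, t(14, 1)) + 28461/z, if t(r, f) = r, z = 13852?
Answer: -91373961/13852 ≈ -6596.4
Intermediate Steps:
X(Q, q) = 20/3 (X(Q, q) = 7 - 1/3*1 = 7 - 1/3 = 20/3)
-43990/X(-186, t(14, 1)) + 28461/z = -43990/20/3 + 28461/13852 = -43990*3/20 + 28461*(1/13852) = -13197/2 + 28461/13852 = -91373961/13852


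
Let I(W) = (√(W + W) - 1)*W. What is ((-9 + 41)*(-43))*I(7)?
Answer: 9632 - 9632*√14 ≈ -26408.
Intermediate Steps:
I(W) = W*(-1 + √2*√W) (I(W) = (√(2*W) - 1)*W = (√2*√W - 1)*W = (-1 + √2*√W)*W = W*(-1 + √2*√W))
((-9 + 41)*(-43))*I(7) = ((-9 + 41)*(-43))*(-1*7 + √2*7^(3/2)) = (32*(-43))*(-7 + √2*(7*√7)) = -1376*(-7 + 7*√14) = 9632 - 9632*√14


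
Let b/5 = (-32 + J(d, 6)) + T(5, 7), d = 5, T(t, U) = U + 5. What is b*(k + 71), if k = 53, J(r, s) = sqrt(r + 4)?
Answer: -10540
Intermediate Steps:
T(t, U) = 5 + U
J(r, s) = sqrt(4 + r)
b = -85 (b = 5*((-32 + sqrt(4 + 5)) + (5 + 7)) = 5*((-32 + sqrt(9)) + 12) = 5*((-32 + 3) + 12) = 5*(-29 + 12) = 5*(-17) = -85)
b*(k + 71) = -85*(53 + 71) = -85*124 = -10540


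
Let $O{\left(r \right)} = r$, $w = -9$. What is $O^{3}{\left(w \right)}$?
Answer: $-729$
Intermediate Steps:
$O^{3}{\left(w \right)} = \left(-9\right)^{3} = -729$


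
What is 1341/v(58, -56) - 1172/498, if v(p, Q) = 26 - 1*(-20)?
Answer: 306953/11454 ≈ 26.799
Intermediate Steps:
v(p, Q) = 46 (v(p, Q) = 26 + 20 = 46)
1341/v(58, -56) - 1172/498 = 1341/46 - 1172/498 = 1341*(1/46) - 1172*1/498 = 1341/46 - 586/249 = 306953/11454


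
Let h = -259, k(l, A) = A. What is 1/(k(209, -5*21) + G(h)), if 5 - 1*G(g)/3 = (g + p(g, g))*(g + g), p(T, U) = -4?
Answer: -1/408792 ≈ -2.4462e-6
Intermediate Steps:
G(g) = 15 - 6*g*(-4 + g) (G(g) = 15 - 3*(g - 4)*(g + g) = 15 - 3*(-4 + g)*2*g = 15 - 6*g*(-4 + g))
1/(k(209, -5*21) + G(h)) = 1/(-5*21 + (15 - 6*(-259)² + 24*(-259))) = 1/(-105 + (15 - 6*67081 - 6216)) = 1/(-105 + (15 - 402486 - 6216)) = 1/(-105 - 408687) = 1/(-408792) = -1/408792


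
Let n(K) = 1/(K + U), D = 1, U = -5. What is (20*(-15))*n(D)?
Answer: 75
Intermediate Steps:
n(K) = 1/(-5 + K) (n(K) = 1/(K - 5) = 1/(-5 + K))
(20*(-15))*n(D) = (20*(-15))/(-5 + 1) = -300/(-4) = -300*(-1/4) = 75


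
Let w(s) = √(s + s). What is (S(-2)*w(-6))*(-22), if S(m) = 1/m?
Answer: 22*I*√3 ≈ 38.105*I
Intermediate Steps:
w(s) = √2*√s (w(s) = √(2*s) = √2*√s)
S(m) = 1/m
(S(-2)*w(-6))*(-22) = ((√2*√(-6))/(-2))*(-22) = -√2*I*√6/2*(-22) = -I*√3*(-22) = 22*I*√3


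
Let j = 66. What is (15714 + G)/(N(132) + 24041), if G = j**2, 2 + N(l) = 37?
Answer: 10035/12038 ≈ 0.83361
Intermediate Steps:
N(l) = 35 (N(l) = -2 + 37 = 35)
G = 4356 (G = 66**2 = 4356)
(15714 + G)/(N(132) + 24041) = (15714 + 4356)/(35 + 24041) = 20070/24076 = 20070*(1/24076) = 10035/12038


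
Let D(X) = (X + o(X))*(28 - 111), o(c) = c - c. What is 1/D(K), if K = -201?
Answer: 1/16683 ≈ 5.9941e-5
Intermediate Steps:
o(c) = 0
D(X) = -83*X (D(X) = (X + 0)*(28 - 111) = X*(-83) = -83*X)
1/D(K) = 1/(-83*(-201)) = 1/16683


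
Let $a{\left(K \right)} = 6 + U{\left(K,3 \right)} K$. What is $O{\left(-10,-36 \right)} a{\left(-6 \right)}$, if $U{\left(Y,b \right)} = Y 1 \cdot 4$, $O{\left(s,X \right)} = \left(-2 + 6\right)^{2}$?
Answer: $2400$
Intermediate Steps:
$O{\left(s,X \right)} = 16$ ($O{\left(s,X \right)} = 4^{2} = 16$)
$U{\left(Y,b \right)} = 4 Y$ ($U{\left(Y,b \right)} = Y 4 = 4 Y$)
$a{\left(K \right)} = 6 + 4 K^{2}$ ($a{\left(K \right)} = 6 + 4 K K = 6 + 4 K^{2}$)
$O{\left(-10,-36 \right)} a{\left(-6 \right)} = 16 \left(6 + 4 \left(-6\right)^{2}\right) = 16 \left(6 + 4 \cdot 36\right) = 16 \left(6 + 144\right) = 16 \cdot 150 = 2400$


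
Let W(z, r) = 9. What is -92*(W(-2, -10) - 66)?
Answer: 5244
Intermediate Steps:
-92*(W(-2, -10) - 66) = -92*(9 - 66) = -92*(-57) = 5244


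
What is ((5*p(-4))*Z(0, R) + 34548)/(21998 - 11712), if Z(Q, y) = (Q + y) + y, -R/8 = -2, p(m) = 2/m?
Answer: 17234/5143 ≈ 3.3510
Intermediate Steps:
R = 16 (R = -8*(-2) = 16)
Z(Q, y) = Q + 2*y
((5*p(-4))*Z(0, R) + 34548)/(21998 - 11712) = ((5*(2/(-4)))*(0 + 2*16) + 34548)/(21998 - 11712) = ((5*(2*(-1/4)))*(0 + 32) + 34548)/10286 = ((5*(-1/2))*32 + 34548)*(1/10286) = (-5/2*32 + 34548)*(1/10286) = (-80 + 34548)*(1/10286) = 34468*(1/10286) = 17234/5143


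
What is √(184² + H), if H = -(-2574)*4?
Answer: 2*√11038 ≈ 210.12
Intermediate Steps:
H = 10296 (H = -429*(-24) = 10296)
√(184² + H) = √(184² + 10296) = √(33856 + 10296) = √44152 = 2*√11038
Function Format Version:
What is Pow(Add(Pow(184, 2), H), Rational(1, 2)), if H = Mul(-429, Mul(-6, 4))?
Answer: Mul(2, Pow(11038, Rational(1, 2))) ≈ 210.12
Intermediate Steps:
H = 10296 (H = Mul(-429, -24) = 10296)
Pow(Add(Pow(184, 2), H), Rational(1, 2)) = Pow(Add(Pow(184, 2), 10296), Rational(1, 2)) = Pow(Add(33856, 10296), Rational(1, 2)) = Pow(44152, Rational(1, 2)) = Mul(2, Pow(11038, Rational(1, 2)))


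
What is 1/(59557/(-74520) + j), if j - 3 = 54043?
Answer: 74520/4027448363 ≈ 1.8503e-5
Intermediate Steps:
j = 54046 (j = 3 + 54043 = 54046)
1/(59557/(-74520) + j) = 1/(59557/(-74520) + 54046) = 1/(59557*(-1/74520) + 54046) = 1/(-59557/74520 + 54046) = 1/(4027448363/74520) = 74520/4027448363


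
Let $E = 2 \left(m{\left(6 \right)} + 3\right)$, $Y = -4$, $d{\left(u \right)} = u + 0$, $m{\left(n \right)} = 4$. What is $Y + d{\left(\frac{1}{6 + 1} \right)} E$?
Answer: $-2$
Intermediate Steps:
$d{\left(u \right)} = u$
$E = 14$ ($E = 2 \left(4 + 3\right) = 2 \cdot 7 = 14$)
$Y + d{\left(\frac{1}{6 + 1} \right)} E = -4 + \frac{1}{6 + 1} \cdot 14 = -4 + \frac{1}{7} \cdot 14 = -4 + 2 = -2$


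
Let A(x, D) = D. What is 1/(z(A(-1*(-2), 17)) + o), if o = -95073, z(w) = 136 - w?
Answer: -1/94954 ≈ -1.0531e-5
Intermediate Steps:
1/(z(A(-1*(-2), 17)) + o) = 1/((136 - 1*17) - 95073) = 1/((136 - 17) - 95073) = 1/(119 - 95073) = 1/(-94954) = -1/94954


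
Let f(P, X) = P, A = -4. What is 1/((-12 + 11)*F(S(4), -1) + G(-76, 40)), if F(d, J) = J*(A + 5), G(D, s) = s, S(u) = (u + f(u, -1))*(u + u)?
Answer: 1/41 ≈ 0.024390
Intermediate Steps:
S(u) = 4*u² (S(u) = (u + u)*(u + u) = (2*u)*(2*u) = 4*u²)
F(d, J) = J (F(d, J) = J*(-4 + 5) = J*1 = J)
1/((-12 + 11)*F(S(4), -1) + G(-76, 40)) = 1/((-12 + 11)*(-1) + 40) = 1/(-1*(-1) + 40) = 1/(1 + 40) = 1/41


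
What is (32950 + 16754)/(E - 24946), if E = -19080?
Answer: -24852/22013 ≈ -1.1290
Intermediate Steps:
(32950 + 16754)/(E - 24946) = (32950 + 16754)/(-19080 - 24946) = 49704/(-44026) = 49704*(-1/44026) = -24852/22013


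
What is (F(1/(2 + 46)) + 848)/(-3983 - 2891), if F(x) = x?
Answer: -5815/47136 ≈ -0.12337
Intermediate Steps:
(F(1/(2 + 46)) + 848)/(-3983 - 2891) = (1/(2 + 46) + 848)/(-3983 - 2891) = (1/48 + 848)/(-6874) = (1/48 + 848)*(-1/6874) = (40705/48)*(-1/6874) = -5815/47136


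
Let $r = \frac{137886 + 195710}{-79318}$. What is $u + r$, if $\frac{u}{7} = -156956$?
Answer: $- \frac{43573192826}{39659} \approx -1.0987 \cdot 10^{6}$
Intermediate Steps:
$u = -1098692$ ($u = 7 \left(-156956\right) = -1098692$)
$r = - \frac{166798}{39659}$ ($r = 333596 \left(- \frac{1}{79318}\right) = - \frac{166798}{39659} \approx -4.2058$)
$u + r = -1098692 - \frac{166798}{39659} = - \frac{43573192826}{39659}$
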